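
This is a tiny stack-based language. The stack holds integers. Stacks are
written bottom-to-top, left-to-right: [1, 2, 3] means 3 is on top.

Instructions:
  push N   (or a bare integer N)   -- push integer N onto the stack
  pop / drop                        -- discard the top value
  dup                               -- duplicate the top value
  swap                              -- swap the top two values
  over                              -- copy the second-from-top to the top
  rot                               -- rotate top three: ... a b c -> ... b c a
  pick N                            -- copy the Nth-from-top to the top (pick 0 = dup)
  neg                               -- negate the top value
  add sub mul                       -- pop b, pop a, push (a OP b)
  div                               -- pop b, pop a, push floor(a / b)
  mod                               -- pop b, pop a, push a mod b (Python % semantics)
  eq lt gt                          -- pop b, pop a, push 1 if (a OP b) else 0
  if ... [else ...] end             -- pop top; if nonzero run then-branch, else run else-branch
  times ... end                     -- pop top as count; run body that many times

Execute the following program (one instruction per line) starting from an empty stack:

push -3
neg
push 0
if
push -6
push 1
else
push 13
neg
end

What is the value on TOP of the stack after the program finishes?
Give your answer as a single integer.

After 'push -3': [-3]
After 'neg': [3]
After 'push 0': [3, 0]
After 'if': [3]
After 'push 13': [3, 13]
After 'neg': [3, -13]

Answer: -13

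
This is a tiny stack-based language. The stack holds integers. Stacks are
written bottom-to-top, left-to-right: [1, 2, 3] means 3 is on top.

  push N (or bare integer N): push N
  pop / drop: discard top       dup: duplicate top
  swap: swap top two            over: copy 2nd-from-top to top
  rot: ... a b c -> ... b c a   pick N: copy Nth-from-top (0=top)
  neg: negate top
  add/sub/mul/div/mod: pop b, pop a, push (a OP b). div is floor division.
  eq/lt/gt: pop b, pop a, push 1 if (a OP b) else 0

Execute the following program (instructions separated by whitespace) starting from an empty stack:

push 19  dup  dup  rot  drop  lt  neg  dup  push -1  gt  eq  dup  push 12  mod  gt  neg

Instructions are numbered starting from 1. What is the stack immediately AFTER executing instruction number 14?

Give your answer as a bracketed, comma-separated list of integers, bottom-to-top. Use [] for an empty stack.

Step 1 ('push 19'): [19]
Step 2 ('dup'): [19, 19]
Step 3 ('dup'): [19, 19, 19]
Step 4 ('rot'): [19, 19, 19]
Step 5 ('drop'): [19, 19]
Step 6 ('lt'): [0]
Step 7 ('neg'): [0]
Step 8 ('dup'): [0, 0]
Step 9 ('push -1'): [0, 0, -1]
Step 10 ('gt'): [0, 1]
Step 11 ('eq'): [0]
Step 12 ('dup'): [0, 0]
Step 13 ('push 12'): [0, 0, 12]
Step 14 ('mod'): [0, 0]

Answer: [0, 0]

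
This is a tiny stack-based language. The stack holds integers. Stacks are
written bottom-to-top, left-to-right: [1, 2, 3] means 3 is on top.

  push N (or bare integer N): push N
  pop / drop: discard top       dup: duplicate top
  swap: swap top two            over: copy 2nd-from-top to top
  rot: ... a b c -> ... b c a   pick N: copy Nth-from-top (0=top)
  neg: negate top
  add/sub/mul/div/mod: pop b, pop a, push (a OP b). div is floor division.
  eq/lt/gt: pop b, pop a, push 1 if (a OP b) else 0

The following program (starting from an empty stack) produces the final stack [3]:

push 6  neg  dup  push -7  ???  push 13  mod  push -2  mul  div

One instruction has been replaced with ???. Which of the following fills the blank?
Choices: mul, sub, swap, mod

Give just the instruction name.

Answer: sub

Derivation:
Stack before ???: [-6, -6, -7]
Stack after ???:  [-6, 1]
Checking each choice:
  mul: produces [1]
  sub: MATCH
  swap: produces [-6, 0]
  mod: produces [0]


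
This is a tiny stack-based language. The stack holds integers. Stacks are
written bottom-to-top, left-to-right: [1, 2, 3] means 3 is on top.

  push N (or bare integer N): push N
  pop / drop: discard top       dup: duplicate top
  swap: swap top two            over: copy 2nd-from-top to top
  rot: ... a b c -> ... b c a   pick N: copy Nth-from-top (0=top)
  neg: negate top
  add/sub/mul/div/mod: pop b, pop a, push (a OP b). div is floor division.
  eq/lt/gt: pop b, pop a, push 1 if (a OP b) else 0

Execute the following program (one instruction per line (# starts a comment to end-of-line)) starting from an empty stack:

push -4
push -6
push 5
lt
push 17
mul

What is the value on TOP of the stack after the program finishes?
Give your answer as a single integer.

Answer: 17

Derivation:
After 'push -4': [-4]
After 'push -6': [-4, -6]
After 'push 5': [-4, -6, 5]
After 'lt': [-4, 1]
After 'push 17': [-4, 1, 17]
After 'mul': [-4, 17]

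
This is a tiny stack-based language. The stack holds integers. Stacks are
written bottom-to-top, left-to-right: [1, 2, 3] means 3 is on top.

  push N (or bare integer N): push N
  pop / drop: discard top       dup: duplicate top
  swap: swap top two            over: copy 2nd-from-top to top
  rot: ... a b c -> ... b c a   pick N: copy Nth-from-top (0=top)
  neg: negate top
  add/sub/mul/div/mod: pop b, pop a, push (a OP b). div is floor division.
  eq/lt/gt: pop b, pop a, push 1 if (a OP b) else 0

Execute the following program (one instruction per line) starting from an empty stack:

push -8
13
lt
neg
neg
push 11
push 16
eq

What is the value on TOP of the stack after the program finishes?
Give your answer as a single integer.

After 'push -8': [-8]
After 'push 13': [-8, 13]
After 'lt': [1]
After 'neg': [-1]
After 'neg': [1]
After 'push 11': [1, 11]
After 'push 16': [1, 11, 16]
After 'eq': [1, 0]

Answer: 0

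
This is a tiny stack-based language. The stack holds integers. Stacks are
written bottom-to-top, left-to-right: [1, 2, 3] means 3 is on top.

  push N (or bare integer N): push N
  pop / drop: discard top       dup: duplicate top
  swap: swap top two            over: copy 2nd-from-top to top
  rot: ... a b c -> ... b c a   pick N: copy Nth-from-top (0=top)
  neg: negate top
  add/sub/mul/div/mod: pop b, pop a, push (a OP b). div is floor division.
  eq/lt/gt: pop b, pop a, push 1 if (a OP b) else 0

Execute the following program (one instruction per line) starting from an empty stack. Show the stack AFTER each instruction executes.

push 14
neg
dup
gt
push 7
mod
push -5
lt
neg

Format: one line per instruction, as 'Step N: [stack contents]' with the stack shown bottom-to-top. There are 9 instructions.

Step 1: [14]
Step 2: [-14]
Step 3: [-14, -14]
Step 4: [0]
Step 5: [0, 7]
Step 6: [0]
Step 7: [0, -5]
Step 8: [0]
Step 9: [0]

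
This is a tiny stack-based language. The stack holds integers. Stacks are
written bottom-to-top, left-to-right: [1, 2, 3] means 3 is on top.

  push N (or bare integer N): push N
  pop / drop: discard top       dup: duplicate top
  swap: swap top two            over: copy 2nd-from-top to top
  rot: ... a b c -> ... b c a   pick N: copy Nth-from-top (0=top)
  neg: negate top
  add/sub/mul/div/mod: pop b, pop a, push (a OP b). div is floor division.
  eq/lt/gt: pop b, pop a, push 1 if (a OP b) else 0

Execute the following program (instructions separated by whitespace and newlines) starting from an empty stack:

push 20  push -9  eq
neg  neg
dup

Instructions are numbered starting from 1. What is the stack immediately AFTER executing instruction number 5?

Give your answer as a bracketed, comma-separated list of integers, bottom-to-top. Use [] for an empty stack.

Answer: [0]

Derivation:
Step 1 ('push 20'): [20]
Step 2 ('push -9'): [20, -9]
Step 3 ('eq'): [0]
Step 4 ('neg'): [0]
Step 5 ('neg'): [0]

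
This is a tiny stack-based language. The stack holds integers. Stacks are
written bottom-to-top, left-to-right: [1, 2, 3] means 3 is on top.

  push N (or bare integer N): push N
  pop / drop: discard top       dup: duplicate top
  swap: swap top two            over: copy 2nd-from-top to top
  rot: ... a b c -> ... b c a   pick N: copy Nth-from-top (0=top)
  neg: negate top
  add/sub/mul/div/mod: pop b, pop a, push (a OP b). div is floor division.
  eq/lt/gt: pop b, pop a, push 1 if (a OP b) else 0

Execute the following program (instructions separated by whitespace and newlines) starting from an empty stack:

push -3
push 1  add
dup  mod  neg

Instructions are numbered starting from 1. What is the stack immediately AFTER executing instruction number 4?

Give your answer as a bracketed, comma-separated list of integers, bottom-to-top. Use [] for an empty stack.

Step 1 ('push -3'): [-3]
Step 2 ('push 1'): [-3, 1]
Step 3 ('add'): [-2]
Step 4 ('dup'): [-2, -2]

Answer: [-2, -2]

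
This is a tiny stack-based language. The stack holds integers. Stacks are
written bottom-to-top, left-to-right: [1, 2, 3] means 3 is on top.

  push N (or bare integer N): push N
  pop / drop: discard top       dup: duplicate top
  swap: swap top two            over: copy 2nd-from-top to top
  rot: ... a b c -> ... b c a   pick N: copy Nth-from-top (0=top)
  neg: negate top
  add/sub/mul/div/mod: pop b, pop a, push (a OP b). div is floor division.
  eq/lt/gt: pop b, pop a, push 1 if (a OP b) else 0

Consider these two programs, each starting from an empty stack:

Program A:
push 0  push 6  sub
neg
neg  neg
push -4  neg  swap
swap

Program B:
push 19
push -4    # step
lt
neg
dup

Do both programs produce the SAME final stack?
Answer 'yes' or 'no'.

Answer: no

Derivation:
Program A trace:
  After 'push 0': [0]
  After 'push 6': [0, 6]
  After 'sub': [-6]
  After 'neg': [6]
  After 'neg': [-6]
  After 'neg': [6]
  After 'push -4': [6, -4]
  After 'neg': [6, 4]
  After 'swap': [4, 6]
  After 'swap': [6, 4]
Program A final stack: [6, 4]

Program B trace:
  After 'push 19': [19]
  After 'push -4': [19, -4]
  After 'lt': [0]
  After 'neg': [0]
  After 'dup': [0, 0]
Program B final stack: [0, 0]
Same: no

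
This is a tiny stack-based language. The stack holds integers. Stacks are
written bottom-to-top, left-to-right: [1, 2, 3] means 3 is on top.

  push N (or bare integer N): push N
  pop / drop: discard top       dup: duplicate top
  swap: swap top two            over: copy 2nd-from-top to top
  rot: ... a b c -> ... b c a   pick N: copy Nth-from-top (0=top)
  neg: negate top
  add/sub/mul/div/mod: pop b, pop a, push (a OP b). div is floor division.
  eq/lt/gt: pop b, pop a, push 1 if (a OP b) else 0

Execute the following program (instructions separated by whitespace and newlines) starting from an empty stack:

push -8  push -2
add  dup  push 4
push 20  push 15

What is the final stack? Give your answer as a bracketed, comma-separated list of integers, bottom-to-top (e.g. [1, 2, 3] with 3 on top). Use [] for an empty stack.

After 'push -8': [-8]
After 'push -2': [-8, -2]
After 'add': [-10]
After 'dup': [-10, -10]
After 'push 4': [-10, -10, 4]
After 'push 20': [-10, -10, 4, 20]
After 'push 15': [-10, -10, 4, 20, 15]

Answer: [-10, -10, 4, 20, 15]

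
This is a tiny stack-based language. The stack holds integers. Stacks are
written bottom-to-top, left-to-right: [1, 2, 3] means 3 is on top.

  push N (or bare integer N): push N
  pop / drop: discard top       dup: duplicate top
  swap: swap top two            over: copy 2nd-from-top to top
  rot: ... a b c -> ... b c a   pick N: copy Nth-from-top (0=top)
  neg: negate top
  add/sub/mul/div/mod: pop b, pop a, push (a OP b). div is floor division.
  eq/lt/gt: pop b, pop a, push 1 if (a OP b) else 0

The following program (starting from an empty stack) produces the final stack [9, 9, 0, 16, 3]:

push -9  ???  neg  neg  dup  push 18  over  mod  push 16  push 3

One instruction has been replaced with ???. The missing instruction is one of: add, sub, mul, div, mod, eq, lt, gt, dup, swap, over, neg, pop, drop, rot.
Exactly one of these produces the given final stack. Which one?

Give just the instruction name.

Stack before ???: [-9]
Stack after ???:  [9]
The instruction that transforms [-9] -> [9] is: neg

Answer: neg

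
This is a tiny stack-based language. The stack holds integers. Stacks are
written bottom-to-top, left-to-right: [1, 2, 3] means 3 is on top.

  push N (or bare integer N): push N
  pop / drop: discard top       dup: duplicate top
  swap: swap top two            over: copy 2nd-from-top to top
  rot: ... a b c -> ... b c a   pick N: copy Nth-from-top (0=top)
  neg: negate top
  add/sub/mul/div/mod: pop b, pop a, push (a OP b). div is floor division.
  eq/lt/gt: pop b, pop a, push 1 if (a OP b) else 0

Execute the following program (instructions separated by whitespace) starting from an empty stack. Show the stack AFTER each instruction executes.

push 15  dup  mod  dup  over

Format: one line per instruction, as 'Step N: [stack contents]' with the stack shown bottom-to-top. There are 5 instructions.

Step 1: [15]
Step 2: [15, 15]
Step 3: [0]
Step 4: [0, 0]
Step 5: [0, 0, 0]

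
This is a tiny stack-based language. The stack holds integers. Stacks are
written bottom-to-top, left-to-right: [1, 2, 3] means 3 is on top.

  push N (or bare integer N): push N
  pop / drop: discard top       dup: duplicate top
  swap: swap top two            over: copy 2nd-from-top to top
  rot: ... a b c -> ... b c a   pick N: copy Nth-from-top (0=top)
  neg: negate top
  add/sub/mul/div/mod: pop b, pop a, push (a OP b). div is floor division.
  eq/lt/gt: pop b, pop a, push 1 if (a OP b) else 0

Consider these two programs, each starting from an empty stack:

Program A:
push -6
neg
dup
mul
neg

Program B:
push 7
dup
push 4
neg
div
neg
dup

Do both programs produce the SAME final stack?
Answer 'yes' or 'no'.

Answer: no

Derivation:
Program A trace:
  After 'push -6': [-6]
  After 'neg': [6]
  After 'dup': [6, 6]
  After 'mul': [36]
  After 'neg': [-36]
Program A final stack: [-36]

Program B trace:
  After 'push 7': [7]
  After 'dup': [7, 7]
  After 'push 4': [7, 7, 4]
  After 'neg': [7, 7, -4]
  After 'div': [7, -2]
  After 'neg': [7, 2]
  After 'dup': [7, 2, 2]
Program B final stack: [7, 2, 2]
Same: no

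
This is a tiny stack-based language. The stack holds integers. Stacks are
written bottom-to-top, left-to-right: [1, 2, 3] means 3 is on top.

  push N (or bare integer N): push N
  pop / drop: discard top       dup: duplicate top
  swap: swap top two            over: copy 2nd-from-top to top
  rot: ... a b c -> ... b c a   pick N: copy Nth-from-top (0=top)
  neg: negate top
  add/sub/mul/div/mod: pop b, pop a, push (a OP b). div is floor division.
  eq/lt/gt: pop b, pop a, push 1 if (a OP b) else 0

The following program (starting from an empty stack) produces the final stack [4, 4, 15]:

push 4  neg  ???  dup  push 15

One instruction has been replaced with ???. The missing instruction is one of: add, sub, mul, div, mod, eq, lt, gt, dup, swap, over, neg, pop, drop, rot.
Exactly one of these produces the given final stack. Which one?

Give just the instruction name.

Stack before ???: [-4]
Stack after ???:  [4]
The instruction that transforms [-4] -> [4] is: neg

Answer: neg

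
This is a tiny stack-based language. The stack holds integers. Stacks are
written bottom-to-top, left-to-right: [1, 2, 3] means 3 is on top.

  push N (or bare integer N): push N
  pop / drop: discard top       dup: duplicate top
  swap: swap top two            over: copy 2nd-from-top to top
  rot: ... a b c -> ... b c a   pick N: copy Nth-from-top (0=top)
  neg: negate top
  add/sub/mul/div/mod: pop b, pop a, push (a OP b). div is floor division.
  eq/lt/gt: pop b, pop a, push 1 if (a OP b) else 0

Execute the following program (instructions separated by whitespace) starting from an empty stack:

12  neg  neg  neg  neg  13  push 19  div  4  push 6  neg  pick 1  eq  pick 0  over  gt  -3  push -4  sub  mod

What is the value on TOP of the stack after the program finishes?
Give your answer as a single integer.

Answer: 0

Derivation:
After 'push 12': [12]
After 'neg': [-12]
After 'neg': [12]
After 'neg': [-12]
After 'neg': [12]
After 'push 13': [12, 13]
After 'push 19': [12, 13, 19]
After 'div': [12, 0]
After 'push 4': [12, 0, 4]
After 'push 6': [12, 0, 4, 6]
After 'neg': [12, 0, 4, -6]
After 'pick 1': [12, 0, 4, -6, 4]
After 'eq': [12, 0, 4, 0]
After 'pick 0': [12, 0, 4, 0, 0]
After 'over': [12, 0, 4, 0, 0, 0]
After 'gt': [12, 0, 4, 0, 0]
After 'push -3': [12, 0, 4, 0, 0, -3]
After 'push -4': [12, 0, 4, 0, 0, -3, -4]
After 'sub': [12, 0, 4, 0, 0, 1]
After 'mod': [12, 0, 4, 0, 0]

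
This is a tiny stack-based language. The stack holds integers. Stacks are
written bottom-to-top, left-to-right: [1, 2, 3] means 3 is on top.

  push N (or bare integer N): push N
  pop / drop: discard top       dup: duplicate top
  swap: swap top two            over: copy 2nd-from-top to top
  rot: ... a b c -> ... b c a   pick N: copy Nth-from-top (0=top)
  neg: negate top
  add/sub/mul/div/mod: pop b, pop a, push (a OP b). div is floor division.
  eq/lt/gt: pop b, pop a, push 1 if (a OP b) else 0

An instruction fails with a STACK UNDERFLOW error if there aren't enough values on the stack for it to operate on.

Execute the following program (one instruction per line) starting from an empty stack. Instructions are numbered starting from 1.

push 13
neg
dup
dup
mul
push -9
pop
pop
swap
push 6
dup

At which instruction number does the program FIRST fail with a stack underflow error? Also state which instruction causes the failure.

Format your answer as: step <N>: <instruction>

Answer: step 9: swap

Derivation:
Step 1 ('push 13'): stack = [13], depth = 1
Step 2 ('neg'): stack = [-13], depth = 1
Step 3 ('dup'): stack = [-13, -13], depth = 2
Step 4 ('dup'): stack = [-13, -13, -13], depth = 3
Step 5 ('mul'): stack = [-13, 169], depth = 2
Step 6 ('push -9'): stack = [-13, 169, -9], depth = 3
Step 7 ('pop'): stack = [-13, 169], depth = 2
Step 8 ('pop'): stack = [-13], depth = 1
Step 9 ('swap'): needs 2 value(s) but depth is 1 — STACK UNDERFLOW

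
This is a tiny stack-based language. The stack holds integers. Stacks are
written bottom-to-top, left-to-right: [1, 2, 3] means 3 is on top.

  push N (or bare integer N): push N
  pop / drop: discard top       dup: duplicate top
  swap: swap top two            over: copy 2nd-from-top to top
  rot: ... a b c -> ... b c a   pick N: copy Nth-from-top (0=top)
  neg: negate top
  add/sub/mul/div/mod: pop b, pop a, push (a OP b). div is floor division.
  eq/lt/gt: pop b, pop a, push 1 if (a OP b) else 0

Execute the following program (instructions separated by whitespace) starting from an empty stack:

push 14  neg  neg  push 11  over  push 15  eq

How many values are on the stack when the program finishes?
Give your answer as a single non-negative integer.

Answer: 3

Derivation:
After 'push 14': stack = [14] (depth 1)
After 'neg': stack = [-14] (depth 1)
After 'neg': stack = [14] (depth 1)
After 'push 11': stack = [14, 11] (depth 2)
After 'over': stack = [14, 11, 14] (depth 3)
After 'push 15': stack = [14, 11, 14, 15] (depth 4)
After 'eq': stack = [14, 11, 0] (depth 3)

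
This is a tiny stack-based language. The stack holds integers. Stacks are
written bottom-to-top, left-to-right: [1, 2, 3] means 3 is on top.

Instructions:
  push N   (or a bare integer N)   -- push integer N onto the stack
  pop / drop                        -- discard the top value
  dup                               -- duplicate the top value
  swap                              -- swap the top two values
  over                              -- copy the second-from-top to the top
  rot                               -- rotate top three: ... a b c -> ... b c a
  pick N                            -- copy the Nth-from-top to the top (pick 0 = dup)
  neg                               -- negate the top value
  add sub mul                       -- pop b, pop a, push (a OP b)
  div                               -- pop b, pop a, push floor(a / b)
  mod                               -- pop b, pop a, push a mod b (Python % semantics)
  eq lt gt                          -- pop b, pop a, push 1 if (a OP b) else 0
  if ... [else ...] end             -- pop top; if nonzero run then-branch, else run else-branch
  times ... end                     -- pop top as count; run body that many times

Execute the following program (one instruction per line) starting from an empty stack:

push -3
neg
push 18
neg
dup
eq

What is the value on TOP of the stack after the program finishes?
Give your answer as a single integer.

Answer: 1

Derivation:
After 'push -3': [-3]
After 'neg': [3]
After 'push 18': [3, 18]
After 'neg': [3, -18]
After 'dup': [3, -18, -18]
After 'eq': [3, 1]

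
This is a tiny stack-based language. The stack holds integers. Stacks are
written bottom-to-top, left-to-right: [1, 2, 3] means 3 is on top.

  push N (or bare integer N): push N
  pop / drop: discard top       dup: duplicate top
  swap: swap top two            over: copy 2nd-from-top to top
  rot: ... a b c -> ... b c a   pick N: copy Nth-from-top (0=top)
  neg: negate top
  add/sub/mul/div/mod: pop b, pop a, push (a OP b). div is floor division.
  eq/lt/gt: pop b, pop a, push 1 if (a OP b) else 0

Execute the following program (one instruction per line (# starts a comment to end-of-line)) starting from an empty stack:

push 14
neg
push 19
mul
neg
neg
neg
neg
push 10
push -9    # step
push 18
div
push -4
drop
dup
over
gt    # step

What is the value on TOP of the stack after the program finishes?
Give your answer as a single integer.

After 'push 14': [14]
After 'neg': [-14]
After 'push 19': [-14, 19]
After 'mul': [-266]
After 'neg': [266]
After 'neg': [-266]
After 'neg': [266]
After 'neg': [-266]
After 'push 10': [-266, 10]
After 'push -9': [-266, 10, -9]
After 'push 18': [-266, 10, -9, 18]
After 'div': [-266, 10, -1]
After 'push -4': [-266, 10, -1, -4]
After 'drop': [-266, 10, -1]
After 'dup': [-266, 10, -1, -1]
After 'over': [-266, 10, -1, -1, -1]
After 'gt': [-266, 10, -1, 0]

Answer: 0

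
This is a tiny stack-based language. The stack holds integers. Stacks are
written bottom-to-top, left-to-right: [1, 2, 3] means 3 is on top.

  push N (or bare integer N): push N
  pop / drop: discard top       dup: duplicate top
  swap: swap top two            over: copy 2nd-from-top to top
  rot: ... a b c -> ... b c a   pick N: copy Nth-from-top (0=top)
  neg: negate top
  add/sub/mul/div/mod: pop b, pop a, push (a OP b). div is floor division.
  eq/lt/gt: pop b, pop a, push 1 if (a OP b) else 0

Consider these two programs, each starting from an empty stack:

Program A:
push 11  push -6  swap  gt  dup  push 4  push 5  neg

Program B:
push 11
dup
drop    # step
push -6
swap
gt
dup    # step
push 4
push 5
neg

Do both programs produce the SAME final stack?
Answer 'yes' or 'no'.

Program A trace:
  After 'push 11': [11]
  After 'push -6': [11, -6]
  After 'swap': [-6, 11]
  After 'gt': [0]
  After 'dup': [0, 0]
  After 'push 4': [0, 0, 4]
  After 'push 5': [0, 0, 4, 5]
  After 'neg': [0, 0, 4, -5]
Program A final stack: [0, 0, 4, -5]

Program B trace:
  After 'push 11': [11]
  After 'dup': [11, 11]
  After 'drop': [11]
  After 'push -6': [11, -6]
  After 'swap': [-6, 11]
  After 'gt': [0]
  After 'dup': [0, 0]
  After 'push 4': [0, 0, 4]
  After 'push 5': [0, 0, 4, 5]
  After 'neg': [0, 0, 4, -5]
Program B final stack: [0, 0, 4, -5]
Same: yes

Answer: yes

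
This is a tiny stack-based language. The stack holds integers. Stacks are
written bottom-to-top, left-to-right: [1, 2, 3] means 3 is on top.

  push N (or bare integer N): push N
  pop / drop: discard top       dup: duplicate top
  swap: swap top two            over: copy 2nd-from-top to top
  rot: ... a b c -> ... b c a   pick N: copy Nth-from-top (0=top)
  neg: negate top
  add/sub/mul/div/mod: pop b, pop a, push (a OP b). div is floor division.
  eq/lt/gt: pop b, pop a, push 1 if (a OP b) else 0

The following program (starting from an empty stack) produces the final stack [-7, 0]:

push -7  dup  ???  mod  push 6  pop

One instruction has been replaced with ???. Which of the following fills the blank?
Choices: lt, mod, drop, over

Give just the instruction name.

Stack before ???: [-7, -7]
Stack after ???:  [-7, -7, -7]
Checking each choice:
  lt: stack underflow (need 2, have 1)
  mod: stack underflow (need 2, have 1)
  drop: stack underflow (need 2, have 1)
  over: MATCH


Answer: over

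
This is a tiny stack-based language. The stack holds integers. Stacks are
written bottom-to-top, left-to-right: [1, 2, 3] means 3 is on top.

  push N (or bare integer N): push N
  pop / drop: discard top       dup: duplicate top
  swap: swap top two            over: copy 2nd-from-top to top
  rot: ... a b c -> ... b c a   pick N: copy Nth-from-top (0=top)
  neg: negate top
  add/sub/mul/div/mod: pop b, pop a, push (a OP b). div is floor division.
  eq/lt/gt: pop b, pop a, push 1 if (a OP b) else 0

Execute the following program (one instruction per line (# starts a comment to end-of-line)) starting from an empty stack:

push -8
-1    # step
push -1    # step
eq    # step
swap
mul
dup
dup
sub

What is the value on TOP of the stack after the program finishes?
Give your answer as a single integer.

Answer: 0

Derivation:
After 'push -8': [-8]
After 'push -1': [-8, -1]
After 'push -1': [-8, -1, -1]
After 'eq': [-8, 1]
After 'swap': [1, -8]
After 'mul': [-8]
After 'dup': [-8, -8]
After 'dup': [-8, -8, -8]
After 'sub': [-8, 0]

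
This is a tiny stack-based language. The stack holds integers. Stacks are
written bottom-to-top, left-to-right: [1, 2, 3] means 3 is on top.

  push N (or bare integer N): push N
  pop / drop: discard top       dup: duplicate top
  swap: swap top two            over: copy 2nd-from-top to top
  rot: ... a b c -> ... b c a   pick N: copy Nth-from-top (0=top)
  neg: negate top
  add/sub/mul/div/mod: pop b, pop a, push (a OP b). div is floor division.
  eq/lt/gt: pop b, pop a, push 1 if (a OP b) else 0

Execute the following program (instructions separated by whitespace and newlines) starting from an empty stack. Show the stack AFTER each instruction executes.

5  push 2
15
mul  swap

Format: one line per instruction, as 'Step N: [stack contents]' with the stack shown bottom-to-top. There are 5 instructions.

Step 1: [5]
Step 2: [5, 2]
Step 3: [5, 2, 15]
Step 4: [5, 30]
Step 5: [30, 5]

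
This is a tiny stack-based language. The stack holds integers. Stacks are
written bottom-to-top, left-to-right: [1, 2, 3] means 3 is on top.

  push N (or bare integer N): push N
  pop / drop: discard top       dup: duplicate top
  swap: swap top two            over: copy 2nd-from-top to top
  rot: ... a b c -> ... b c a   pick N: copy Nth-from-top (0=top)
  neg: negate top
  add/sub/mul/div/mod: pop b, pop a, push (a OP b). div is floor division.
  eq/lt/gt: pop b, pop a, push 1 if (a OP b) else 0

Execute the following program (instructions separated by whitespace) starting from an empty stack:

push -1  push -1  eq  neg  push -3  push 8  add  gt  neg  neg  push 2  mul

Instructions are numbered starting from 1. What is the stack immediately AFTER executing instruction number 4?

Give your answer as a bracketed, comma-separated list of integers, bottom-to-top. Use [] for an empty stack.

Answer: [-1]

Derivation:
Step 1 ('push -1'): [-1]
Step 2 ('push -1'): [-1, -1]
Step 3 ('eq'): [1]
Step 4 ('neg'): [-1]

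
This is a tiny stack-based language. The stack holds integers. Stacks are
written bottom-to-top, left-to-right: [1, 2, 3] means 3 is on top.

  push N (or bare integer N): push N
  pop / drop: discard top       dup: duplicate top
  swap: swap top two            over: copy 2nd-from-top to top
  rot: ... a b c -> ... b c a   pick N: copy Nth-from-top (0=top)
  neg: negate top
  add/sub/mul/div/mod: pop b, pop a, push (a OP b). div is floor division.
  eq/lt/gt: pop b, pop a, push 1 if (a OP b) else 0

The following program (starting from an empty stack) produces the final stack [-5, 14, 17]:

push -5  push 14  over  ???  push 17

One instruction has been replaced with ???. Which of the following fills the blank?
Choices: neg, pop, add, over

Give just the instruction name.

Answer: pop

Derivation:
Stack before ???: [-5, 14, -5]
Stack after ???:  [-5, 14]
Checking each choice:
  neg: produces [-5, 14, 5, 17]
  pop: MATCH
  add: produces [-5, 9, 17]
  over: produces [-5, 14, -5, 14, 17]


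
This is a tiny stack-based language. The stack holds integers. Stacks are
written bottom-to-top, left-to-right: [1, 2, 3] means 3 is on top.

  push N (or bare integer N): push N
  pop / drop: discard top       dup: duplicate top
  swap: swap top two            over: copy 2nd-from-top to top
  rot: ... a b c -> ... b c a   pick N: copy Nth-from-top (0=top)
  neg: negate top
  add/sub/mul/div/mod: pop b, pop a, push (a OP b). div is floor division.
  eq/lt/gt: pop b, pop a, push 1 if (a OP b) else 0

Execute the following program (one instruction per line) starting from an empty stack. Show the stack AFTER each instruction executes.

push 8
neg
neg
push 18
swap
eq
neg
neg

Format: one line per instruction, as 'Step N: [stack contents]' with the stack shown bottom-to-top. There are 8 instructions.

Step 1: [8]
Step 2: [-8]
Step 3: [8]
Step 4: [8, 18]
Step 5: [18, 8]
Step 6: [0]
Step 7: [0]
Step 8: [0]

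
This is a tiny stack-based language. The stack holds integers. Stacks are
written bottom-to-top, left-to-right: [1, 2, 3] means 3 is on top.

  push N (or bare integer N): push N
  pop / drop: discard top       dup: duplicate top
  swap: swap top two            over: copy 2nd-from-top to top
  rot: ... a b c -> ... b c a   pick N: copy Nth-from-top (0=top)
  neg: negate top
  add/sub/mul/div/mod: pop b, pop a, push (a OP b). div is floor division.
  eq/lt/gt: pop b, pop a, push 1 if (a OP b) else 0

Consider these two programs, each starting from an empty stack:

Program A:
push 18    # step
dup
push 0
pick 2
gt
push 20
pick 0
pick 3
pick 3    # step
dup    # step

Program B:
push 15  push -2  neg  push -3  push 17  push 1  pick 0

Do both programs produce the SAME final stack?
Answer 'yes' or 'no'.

Program A trace:
  After 'push 18': [18]
  After 'dup': [18, 18]
  After 'push 0': [18, 18, 0]
  After 'pick 2': [18, 18, 0, 18]
  After 'gt': [18, 18, 0]
  After 'push 20': [18, 18, 0, 20]
  After 'pick 0': [18, 18, 0, 20, 20]
  After 'pick 3': [18, 18, 0, 20, 20, 18]
  After 'pick 3': [18, 18, 0, 20, 20, 18, 0]
  After 'dup': [18, 18, 0, 20, 20, 18, 0, 0]
Program A final stack: [18, 18, 0, 20, 20, 18, 0, 0]

Program B trace:
  After 'push 15': [15]
  After 'push -2': [15, -2]
  After 'neg': [15, 2]
  After 'push -3': [15, 2, -3]
  After 'push 17': [15, 2, -3, 17]
  After 'push 1': [15, 2, -3, 17, 1]
  After 'pick 0': [15, 2, -3, 17, 1, 1]
Program B final stack: [15, 2, -3, 17, 1, 1]
Same: no

Answer: no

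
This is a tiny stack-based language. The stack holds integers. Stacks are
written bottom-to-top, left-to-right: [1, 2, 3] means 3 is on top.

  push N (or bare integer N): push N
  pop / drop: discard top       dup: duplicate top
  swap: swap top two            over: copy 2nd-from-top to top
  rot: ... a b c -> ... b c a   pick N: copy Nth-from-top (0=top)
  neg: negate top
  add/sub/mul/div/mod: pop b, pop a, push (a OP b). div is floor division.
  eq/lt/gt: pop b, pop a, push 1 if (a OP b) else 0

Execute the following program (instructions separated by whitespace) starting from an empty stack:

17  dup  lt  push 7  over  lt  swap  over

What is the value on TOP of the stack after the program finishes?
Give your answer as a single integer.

After 'push 17': [17]
After 'dup': [17, 17]
After 'lt': [0]
After 'push 7': [0, 7]
After 'over': [0, 7, 0]
After 'lt': [0, 0]
After 'swap': [0, 0]
After 'over': [0, 0, 0]

Answer: 0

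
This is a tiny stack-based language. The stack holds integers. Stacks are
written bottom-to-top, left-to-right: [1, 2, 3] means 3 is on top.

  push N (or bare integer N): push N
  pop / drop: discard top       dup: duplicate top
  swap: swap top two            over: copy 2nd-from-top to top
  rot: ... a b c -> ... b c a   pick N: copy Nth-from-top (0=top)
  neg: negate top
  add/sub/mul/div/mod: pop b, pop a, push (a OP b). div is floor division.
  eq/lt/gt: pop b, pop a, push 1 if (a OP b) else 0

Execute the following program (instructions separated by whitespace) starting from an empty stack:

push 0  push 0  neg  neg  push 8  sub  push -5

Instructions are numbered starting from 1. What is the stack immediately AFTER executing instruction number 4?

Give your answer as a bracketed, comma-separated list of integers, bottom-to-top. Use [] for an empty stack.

Step 1 ('push 0'): [0]
Step 2 ('push 0'): [0, 0]
Step 3 ('neg'): [0, 0]
Step 4 ('neg'): [0, 0]

Answer: [0, 0]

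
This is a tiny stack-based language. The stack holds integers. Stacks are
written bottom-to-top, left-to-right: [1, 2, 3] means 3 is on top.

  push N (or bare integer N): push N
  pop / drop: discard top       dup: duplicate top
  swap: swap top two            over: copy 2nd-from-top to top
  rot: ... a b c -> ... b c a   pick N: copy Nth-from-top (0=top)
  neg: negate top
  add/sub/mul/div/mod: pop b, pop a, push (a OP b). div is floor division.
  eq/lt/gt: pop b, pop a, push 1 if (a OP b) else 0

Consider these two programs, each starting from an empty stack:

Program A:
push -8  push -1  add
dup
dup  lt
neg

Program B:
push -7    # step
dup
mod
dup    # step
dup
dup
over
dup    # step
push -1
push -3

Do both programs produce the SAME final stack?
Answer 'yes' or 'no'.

Answer: no

Derivation:
Program A trace:
  After 'push -8': [-8]
  After 'push -1': [-8, -1]
  After 'add': [-9]
  After 'dup': [-9, -9]
  After 'dup': [-9, -9, -9]
  After 'lt': [-9, 0]
  After 'neg': [-9, 0]
Program A final stack: [-9, 0]

Program B trace:
  After 'push -7': [-7]
  After 'dup': [-7, -7]
  After 'mod': [0]
  After 'dup': [0, 0]
  After 'dup': [0, 0, 0]
  After 'dup': [0, 0, 0, 0]
  After 'over': [0, 0, 0, 0, 0]
  After 'dup': [0, 0, 0, 0, 0, 0]
  After 'push -1': [0, 0, 0, 0, 0, 0, -1]
  After 'push -3': [0, 0, 0, 0, 0, 0, -1, -3]
Program B final stack: [0, 0, 0, 0, 0, 0, -1, -3]
Same: no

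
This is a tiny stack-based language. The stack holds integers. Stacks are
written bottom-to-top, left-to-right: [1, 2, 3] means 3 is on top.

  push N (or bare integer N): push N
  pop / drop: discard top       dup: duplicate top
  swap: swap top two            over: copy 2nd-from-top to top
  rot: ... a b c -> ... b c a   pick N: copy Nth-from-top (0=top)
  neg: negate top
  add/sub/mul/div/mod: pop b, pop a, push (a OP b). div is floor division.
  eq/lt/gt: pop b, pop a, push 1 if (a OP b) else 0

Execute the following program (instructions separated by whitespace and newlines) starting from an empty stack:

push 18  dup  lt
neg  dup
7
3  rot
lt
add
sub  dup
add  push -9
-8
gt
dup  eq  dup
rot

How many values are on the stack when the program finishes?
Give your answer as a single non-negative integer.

After 'push 18': stack = [18] (depth 1)
After 'dup': stack = [18, 18] (depth 2)
After 'lt': stack = [0] (depth 1)
After 'neg': stack = [0] (depth 1)
After 'dup': stack = [0, 0] (depth 2)
After 'push 7': stack = [0, 0, 7] (depth 3)
After 'push 3': stack = [0, 0, 7, 3] (depth 4)
After 'rot': stack = [0, 7, 3, 0] (depth 4)
After 'lt': stack = [0, 7, 0] (depth 3)
After 'add': stack = [0, 7] (depth 2)
After 'sub': stack = [-7] (depth 1)
After 'dup': stack = [-7, -7] (depth 2)
After 'add': stack = [-14] (depth 1)
After 'push -9': stack = [-14, -9] (depth 2)
After 'push -8': stack = [-14, -9, -8] (depth 3)
After 'gt': stack = [-14, 0] (depth 2)
After 'dup': stack = [-14, 0, 0] (depth 3)
After 'eq': stack = [-14, 1] (depth 2)
After 'dup': stack = [-14, 1, 1] (depth 3)
After 'rot': stack = [1, 1, -14] (depth 3)

Answer: 3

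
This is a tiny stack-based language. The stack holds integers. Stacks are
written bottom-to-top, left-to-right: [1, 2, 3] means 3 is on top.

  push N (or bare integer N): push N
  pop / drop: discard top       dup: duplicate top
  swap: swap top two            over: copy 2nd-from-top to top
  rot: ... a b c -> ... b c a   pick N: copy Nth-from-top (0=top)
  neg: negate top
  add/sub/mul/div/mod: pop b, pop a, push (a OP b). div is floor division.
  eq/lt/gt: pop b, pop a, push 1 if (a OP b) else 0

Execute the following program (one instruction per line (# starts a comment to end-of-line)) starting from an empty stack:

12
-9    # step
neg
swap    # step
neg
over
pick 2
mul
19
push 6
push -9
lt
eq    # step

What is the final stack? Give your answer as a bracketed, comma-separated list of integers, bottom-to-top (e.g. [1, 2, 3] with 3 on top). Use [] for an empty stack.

After 'push 12': [12]
After 'push -9': [12, -9]
After 'neg': [12, 9]
After 'swap': [9, 12]
After 'neg': [9, -12]
After 'over': [9, -12, 9]
After 'pick 2': [9, -12, 9, 9]
After 'mul': [9, -12, 81]
After 'push 19': [9, -12, 81, 19]
After 'push 6': [9, -12, 81, 19, 6]
After 'push -9': [9, -12, 81, 19, 6, -9]
After 'lt': [9, -12, 81, 19, 0]
After 'eq': [9, -12, 81, 0]

Answer: [9, -12, 81, 0]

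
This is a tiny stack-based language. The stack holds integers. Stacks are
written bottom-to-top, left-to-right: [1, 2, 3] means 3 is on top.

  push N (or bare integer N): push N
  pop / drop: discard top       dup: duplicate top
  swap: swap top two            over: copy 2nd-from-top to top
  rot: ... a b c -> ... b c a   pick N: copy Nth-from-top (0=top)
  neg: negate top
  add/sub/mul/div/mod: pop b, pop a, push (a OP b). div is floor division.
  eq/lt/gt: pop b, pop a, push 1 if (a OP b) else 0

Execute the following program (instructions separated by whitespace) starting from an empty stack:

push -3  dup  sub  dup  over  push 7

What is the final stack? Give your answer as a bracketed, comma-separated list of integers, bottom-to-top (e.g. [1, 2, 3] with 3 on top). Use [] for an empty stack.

After 'push -3': [-3]
After 'dup': [-3, -3]
After 'sub': [0]
After 'dup': [0, 0]
After 'over': [0, 0, 0]
After 'push 7': [0, 0, 0, 7]

Answer: [0, 0, 0, 7]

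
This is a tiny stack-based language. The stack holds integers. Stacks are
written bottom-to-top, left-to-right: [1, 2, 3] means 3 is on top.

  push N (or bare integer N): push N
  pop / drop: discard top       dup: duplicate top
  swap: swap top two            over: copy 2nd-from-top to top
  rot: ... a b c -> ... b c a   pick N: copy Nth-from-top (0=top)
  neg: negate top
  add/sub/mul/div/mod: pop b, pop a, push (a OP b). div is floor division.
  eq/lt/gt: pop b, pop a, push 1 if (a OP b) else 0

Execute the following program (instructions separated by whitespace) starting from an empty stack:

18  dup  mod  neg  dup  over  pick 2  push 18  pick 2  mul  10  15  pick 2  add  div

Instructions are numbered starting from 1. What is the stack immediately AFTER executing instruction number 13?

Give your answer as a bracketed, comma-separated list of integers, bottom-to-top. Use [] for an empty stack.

Answer: [0, 0, 0, 0, 0, 10, 15, 0]

Derivation:
Step 1 ('18'): [18]
Step 2 ('dup'): [18, 18]
Step 3 ('mod'): [0]
Step 4 ('neg'): [0]
Step 5 ('dup'): [0, 0]
Step 6 ('over'): [0, 0, 0]
Step 7 ('pick 2'): [0, 0, 0, 0]
Step 8 ('push 18'): [0, 0, 0, 0, 18]
Step 9 ('pick 2'): [0, 0, 0, 0, 18, 0]
Step 10 ('mul'): [0, 0, 0, 0, 0]
Step 11 ('10'): [0, 0, 0, 0, 0, 10]
Step 12 ('15'): [0, 0, 0, 0, 0, 10, 15]
Step 13 ('pick 2'): [0, 0, 0, 0, 0, 10, 15, 0]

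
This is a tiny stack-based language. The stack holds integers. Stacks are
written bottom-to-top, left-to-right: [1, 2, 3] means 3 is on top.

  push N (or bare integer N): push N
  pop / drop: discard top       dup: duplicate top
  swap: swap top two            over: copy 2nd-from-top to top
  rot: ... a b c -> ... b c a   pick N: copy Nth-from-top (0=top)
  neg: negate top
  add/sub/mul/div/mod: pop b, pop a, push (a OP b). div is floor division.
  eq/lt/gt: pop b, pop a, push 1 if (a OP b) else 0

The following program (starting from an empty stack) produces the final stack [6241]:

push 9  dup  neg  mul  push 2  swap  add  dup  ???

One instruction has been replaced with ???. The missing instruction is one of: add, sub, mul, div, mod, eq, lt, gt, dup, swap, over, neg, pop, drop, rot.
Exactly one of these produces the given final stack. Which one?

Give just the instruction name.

Answer: mul

Derivation:
Stack before ???: [-79, -79]
Stack after ???:  [6241]
The instruction that transforms [-79, -79] -> [6241] is: mul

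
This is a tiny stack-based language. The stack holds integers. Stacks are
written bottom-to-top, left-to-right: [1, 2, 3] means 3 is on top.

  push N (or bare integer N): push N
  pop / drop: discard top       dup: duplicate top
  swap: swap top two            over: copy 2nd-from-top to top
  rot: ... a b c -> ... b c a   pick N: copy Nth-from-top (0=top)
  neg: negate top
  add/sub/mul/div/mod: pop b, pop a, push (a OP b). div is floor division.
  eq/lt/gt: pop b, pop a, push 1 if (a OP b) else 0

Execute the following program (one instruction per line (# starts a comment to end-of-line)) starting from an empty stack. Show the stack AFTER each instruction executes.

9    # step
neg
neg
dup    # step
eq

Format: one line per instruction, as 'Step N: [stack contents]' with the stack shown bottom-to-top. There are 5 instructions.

Step 1: [9]
Step 2: [-9]
Step 3: [9]
Step 4: [9, 9]
Step 5: [1]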